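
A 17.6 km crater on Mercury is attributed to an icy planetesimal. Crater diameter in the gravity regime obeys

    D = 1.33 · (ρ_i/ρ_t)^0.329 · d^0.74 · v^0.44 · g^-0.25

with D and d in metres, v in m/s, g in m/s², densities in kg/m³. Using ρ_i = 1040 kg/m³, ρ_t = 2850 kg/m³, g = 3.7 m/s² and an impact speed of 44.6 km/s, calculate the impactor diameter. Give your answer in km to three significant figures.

Rearranging for d: d = [D / (1.33 · (1040/2850)^0.329 · 44600^0.44 · 3.7^-0.25)]^(1/0.74).
D = 17600 m.
(1040/2850)^0.329 = 0.7177
44600^0.44 = 111.1
3.7^-0.25 = 0.7210
Denominator = 1.33 × 0.7177 × 111.1 × 0.7210 = 76.46
D / 76.46 = 17600 / 76.46 = 230.2
d = 230.2^(1/0.74) = 230.2^1.3514 = 1557 m

d ≈ 1.56 km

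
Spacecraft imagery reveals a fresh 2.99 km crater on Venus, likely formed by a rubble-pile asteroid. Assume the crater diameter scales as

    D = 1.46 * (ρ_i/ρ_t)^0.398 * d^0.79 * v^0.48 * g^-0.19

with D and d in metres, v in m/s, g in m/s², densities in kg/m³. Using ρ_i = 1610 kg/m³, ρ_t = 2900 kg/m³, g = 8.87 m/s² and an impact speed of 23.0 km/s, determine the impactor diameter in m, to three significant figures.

d ≈ 79.1 m

Rearranging for d: d = [D / (1.46 · (1610/2900)^0.398 · 23000^0.48 · 8.87^-0.19)]^(1/0.79).
D = 2990 m.
(1610/2900)^0.398 = 0.7912
23000^0.48 = 124.1
8.87^-0.19 = 0.6605
Denominator = 1.46 × 0.7912 × 124.1 × 0.6605 = 94.69
D / 94.69 = 2990 / 94.69 = 31.58
d = 31.58^(1/0.79) = 31.58^1.2658 = 79.06 m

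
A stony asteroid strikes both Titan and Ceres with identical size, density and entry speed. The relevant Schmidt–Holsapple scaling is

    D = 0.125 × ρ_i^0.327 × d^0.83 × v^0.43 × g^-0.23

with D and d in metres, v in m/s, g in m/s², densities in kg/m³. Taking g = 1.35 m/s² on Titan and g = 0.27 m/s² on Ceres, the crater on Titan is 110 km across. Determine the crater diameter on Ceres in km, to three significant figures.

All impactor-dependent factors cancel in the ratio, leaving D_Ceres/D_Titan = (g_Ceres/g_Titan)^-0.23.
(0.27/1.35)^-0.23 = 0.2000^-0.23 = 1.448
D_Ceres = 1.448 × 110 km = 159 km

D ≈ 159 km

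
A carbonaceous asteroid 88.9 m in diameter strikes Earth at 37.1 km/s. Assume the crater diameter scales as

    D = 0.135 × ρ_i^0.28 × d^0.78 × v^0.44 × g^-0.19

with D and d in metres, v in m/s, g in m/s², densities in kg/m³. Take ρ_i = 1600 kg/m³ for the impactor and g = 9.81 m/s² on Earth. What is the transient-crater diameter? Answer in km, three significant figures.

D ≈ 2.34 km

In SI units: v = 37100 m/s.
ρ_i^0.28 = 1600^0.28 = 7.891
d^0.78 = 88.9^0.78 = 33.12
v^0.44 = 37100^0.44 = 102.5
g^-0.19 = 9.81^-0.19 = 0.6480
D = 0.135 × 7.891 × 33.12 × 102.5 × 0.6480 = 2343 m
   = 2.343 km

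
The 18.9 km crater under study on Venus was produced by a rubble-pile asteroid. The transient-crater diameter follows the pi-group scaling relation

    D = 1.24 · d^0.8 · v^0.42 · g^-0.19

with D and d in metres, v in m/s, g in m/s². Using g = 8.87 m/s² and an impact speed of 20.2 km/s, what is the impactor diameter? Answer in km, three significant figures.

Rearranging for d: d = [D / (1.24 · 20200^0.42 · 8.87^-0.19)]^(1/0.8).
D = 18900 m.
20200^0.42 = 64.31
8.87^-0.19 = 0.6605
Denominator = 1.24 × 64.31 × 0.6605 = 52.67
D / 52.67 = 18900 / 52.67 = 358.8
d = 358.8^(1/0.8) = 358.8^1.25 = 1562 m

d ≈ 1.56 km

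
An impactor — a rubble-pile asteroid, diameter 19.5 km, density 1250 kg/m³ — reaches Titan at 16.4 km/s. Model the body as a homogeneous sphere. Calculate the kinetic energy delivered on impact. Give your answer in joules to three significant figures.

E ≈ 6.53 × 10^23 J

d = 19500 m; v = 16400 m/s.
Mass m = (π/6) ρ d³ = (π/6) × 1250 × (19500)³ = 4.853 × 10^15 kg
E = ½ m v² = 0.5 × 4.853 × 10^15 × (16400)² = 6.526 × 10^23 J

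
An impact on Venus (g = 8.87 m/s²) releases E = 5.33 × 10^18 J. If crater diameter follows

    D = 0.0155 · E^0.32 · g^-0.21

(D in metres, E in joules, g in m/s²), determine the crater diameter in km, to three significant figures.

E^0.32 = (5.33 × 10^18)^0.32 = 9.830 × 10^5
g^-0.21 = 8.87^-0.21 = 0.6323
D = 0.0155 × 9.830 × 10^5 × 0.6323 = 9634 m
   = 9.634 km

D ≈ 9.63 km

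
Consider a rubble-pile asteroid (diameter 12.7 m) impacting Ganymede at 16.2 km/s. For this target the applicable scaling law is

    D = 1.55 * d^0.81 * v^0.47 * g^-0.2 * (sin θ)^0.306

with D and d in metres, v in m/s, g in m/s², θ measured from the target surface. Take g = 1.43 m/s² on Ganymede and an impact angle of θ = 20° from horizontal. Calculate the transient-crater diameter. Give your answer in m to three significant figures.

In SI units: v = 16200 m/s.
d^0.81 = 12.7^0.81 = 7.836
v^0.47 = 16200^0.47 = 95.16
g^-0.2 = 1.43^-0.2 = 0.9310
(sin 20°)^0.306 = 0.3420^0.306 = 0.7201
D = 1.55 × 7.836 × 95.16 × 0.9310 × 0.7201 = 774.9 m

D ≈ 775 m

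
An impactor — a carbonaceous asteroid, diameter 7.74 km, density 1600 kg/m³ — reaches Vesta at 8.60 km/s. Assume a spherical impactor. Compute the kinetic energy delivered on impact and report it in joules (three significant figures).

d = 7740 m; v = 8600 m/s.
Mass m = (π/6) ρ d³ = (π/6) × 1600 × (7740)³ = 3.885 × 10^14 kg
E = ½ m v² = 0.5 × 3.885 × 10^14 × (8600)² = 1.437 × 10^22 J

E ≈ 1.44 × 10^22 J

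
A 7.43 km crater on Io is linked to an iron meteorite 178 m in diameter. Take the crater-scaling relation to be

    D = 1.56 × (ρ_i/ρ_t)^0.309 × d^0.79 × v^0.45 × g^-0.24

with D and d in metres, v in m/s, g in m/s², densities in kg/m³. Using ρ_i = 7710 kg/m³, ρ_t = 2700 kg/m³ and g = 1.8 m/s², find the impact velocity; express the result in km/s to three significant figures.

Rearranging for v: v = [D / (1.56 · (7710/2700)^0.309 · 178^0.79 · 1.8^-0.24)]^(1/0.45).
D = 7430 m.
(7710/2700)^0.309 = 1.383
178^0.79 = 59.96
1.8^-0.24 = 0.8684
Denominator = 1.56 × 1.383 × 59.96 × 0.8684 = 112.3
D / 112.3 = 7430 / 112.3 = 66.16
v = 66.16^(1/0.45) = 66.16^2.2222 = 11110 m/s

v ≈ 11.1 km/s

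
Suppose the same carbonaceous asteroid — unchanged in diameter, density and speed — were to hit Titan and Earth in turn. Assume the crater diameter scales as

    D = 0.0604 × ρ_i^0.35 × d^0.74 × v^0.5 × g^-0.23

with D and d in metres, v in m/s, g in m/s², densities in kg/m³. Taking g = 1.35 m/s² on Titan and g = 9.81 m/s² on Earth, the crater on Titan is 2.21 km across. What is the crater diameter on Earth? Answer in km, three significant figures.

All impactor-dependent factors cancel in the ratio, leaving D_Earth/D_Titan = (g_Earth/g_Titan)^-0.23.
(9.81/1.35)^-0.23 = 7.267^-0.23 = 0.6337
D_Earth = 0.6337 × 2.21 km = 1.40 km

D ≈ 1.40 km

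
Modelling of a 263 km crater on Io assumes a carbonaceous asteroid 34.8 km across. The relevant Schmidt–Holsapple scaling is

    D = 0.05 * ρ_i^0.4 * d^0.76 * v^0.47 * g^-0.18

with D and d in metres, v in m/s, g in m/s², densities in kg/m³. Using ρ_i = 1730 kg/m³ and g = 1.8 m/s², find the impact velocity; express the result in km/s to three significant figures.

v ≈ 19.9 km/s

Rearranging for v: v = [D / (0.05 · 1730^0.4 · 34800^0.76 · 1.8^-0.18)]^(1/0.47).
D = 263000 m.
1730^0.4 = 19.73
34800^0.76 = 2829
1.8^-0.18 = 0.8996
Denominator = 0.05 × 19.73 × 2829 × 0.8996 = 2511
D / 2511 = 263000 / 2511 = 104.7
v = 104.7^(1/0.47) = 104.7^2.1277 = 19854 m/s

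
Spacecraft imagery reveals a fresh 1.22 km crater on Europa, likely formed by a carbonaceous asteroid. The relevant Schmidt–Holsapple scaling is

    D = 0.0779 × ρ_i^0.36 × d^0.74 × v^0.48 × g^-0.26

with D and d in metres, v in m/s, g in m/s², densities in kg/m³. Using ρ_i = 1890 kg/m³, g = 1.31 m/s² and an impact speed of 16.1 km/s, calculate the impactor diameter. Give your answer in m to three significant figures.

d ≈ 24.4 m

Rearranging for d: d = [D / (0.0779 · 1890^0.36 · 16100^0.48 · 1.31^-0.26)]^(1/0.74).
D = 1220 m.
1890^0.36 = 15.12
16100^0.48 = 104.5
1.31^-0.26 = 0.9322
Denominator = 0.0779 × 15.12 × 104.5 × 0.9322 = 114.7
D / 114.7 = 1220 / 114.7 = 10.64
d = 10.64^(1/0.74) = 10.64^1.3514 = 24.42 m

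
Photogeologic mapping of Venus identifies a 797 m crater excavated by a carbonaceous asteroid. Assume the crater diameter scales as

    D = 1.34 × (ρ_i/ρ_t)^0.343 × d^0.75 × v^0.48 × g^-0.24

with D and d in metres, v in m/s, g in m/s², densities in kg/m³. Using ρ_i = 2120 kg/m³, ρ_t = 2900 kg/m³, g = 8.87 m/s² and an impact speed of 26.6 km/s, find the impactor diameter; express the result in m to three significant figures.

d ≈ 17.1 m

Rearranging for d: d = [D / (1.34 · (2120/2900)^0.343 · 26600^0.48 · 8.87^-0.24)]^(1/0.75).
(2120/2900)^0.343 = 0.8981
26600^0.48 = 133.0
8.87^-0.24 = 0.5922
Denominator = 1.34 × 0.8981 × 133.0 × 0.5922 = 94.79
D / 94.79 = 797 / 94.79 = 8.408
d = 8.408^(1/0.75) = 8.408^1.3333 = 17.10 m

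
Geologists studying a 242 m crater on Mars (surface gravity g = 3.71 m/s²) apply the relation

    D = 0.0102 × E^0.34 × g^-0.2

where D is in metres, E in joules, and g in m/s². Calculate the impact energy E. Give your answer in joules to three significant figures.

E ≈ 1.60 × 10^13 J

Rearranging: E = [D / (0.0102 · g^-0.2)]^(1/0.34).
g^-0.2 = 3.71^-0.2 = 0.7694
D / (0.0102 × 0.7694) = 242 / (7.848 × 10^-3) = 3.084 × 10^4
E = (3.084 × 10^4)^2.9412 = 1.597 × 10^13 J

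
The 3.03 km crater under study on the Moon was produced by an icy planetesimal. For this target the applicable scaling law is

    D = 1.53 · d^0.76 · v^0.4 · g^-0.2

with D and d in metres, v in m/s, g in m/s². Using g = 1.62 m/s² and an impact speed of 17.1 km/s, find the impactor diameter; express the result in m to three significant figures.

d ≈ 146 m

Rearranging for d: d = [D / (1.53 · 17100^0.4 · 1.62^-0.2)]^(1/0.76).
D = 3030 m.
17100^0.4 = 49.34
1.62^-0.2 = 0.9080
Denominator = 1.53 × 49.34 × 0.9080 = 68.55
D / 68.55 = 3030 / 68.55 = 44.20
d = 44.20^(1/0.76) = 44.20^1.3158 = 146.2 m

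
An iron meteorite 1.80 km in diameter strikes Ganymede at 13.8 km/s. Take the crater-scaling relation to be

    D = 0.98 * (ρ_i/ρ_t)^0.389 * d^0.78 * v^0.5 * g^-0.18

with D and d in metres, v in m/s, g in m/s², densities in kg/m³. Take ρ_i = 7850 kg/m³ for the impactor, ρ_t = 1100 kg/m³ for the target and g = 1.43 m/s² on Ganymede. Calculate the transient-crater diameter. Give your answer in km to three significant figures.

In SI units: d = 1800 m, v = 13800 m/s.
(ρ_i/ρ_t)^0.389 = (7850/1100)^0.389 = 2.148
d^0.78 = 1800^0.78 = 346.0
v^0.5 = 13800^0.5 = 117.5
g^-0.18 = 1.43^-0.18 = 0.9376
D = 0.98 × 2.148 × 346.0 × 117.5 × 0.9376 = 80240 m
   = 80.24 km

D ≈ 80.2 km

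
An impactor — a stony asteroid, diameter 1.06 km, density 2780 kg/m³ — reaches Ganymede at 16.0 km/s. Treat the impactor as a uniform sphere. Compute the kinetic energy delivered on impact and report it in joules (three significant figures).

d = 1060 m; v = 16000 m/s.
Mass m = (π/6) ρ d³ = (π/6) × 2780 × (1060)³ = 1.734 × 10^12 kg
E = ½ m v² = 0.5 × 1.734 × 10^12 × (16000)² = 2.220 × 10^20 J

E ≈ 2.22 × 10^20 J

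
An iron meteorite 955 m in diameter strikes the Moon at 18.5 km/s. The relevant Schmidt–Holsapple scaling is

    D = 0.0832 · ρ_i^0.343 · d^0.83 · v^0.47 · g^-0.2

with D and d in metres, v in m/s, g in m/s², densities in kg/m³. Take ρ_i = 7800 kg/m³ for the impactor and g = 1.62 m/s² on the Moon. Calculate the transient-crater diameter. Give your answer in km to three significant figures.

D ≈ 49.2 km

In SI units: v = 18500 m/s.
ρ_i^0.343 = 7800^0.343 = 21.63
d^0.83 = 955^0.83 = 297.4
v^0.47 = 18500^0.47 = 101.3
g^-0.2 = 1.62^-0.2 = 0.9080
D = 0.0832 × 21.63 × 297.4 × 101.3 × 0.9080 = 49228 m
   = 49.23 km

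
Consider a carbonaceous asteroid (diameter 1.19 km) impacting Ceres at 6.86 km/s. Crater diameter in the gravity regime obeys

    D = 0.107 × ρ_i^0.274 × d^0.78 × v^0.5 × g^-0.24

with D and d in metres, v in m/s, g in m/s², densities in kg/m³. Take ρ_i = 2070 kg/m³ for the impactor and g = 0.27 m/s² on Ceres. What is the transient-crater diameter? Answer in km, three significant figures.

In SI units: d = 1190 m, v = 6860 m/s.
ρ_i^0.274 = 2070^0.274 = 8.102
d^0.78 = 1190^0.78 = 250.6
v^0.5 = 6860^0.5 = 82.83
g^-0.24 = 0.27^-0.24 = 1.369
D = 0.107 × 8.102 × 250.6 × 82.83 × 1.369 = 24635 m
   = 24.63 km

D ≈ 24.6 km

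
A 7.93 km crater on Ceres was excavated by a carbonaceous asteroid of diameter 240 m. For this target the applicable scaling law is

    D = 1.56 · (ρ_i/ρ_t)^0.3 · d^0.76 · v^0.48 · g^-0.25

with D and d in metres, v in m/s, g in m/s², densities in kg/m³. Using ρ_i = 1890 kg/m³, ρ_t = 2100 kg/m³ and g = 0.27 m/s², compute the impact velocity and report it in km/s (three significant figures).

Rearranging for v: v = [D / (1.56 · (1890/2100)^0.3 · 240^0.76 · 0.27^-0.25)]^(1/0.48).
D = 7930 m.
(1890/2100)^0.3 = 0.9689
240^0.76 = 64.41
0.27^-0.25 = 1.387
Denominator = 1.56 × 0.9689 × 64.41 × 1.387 = 135.0
D / 135.0 = 7930 / 135.0 = 58.74
v = 58.74^(1/0.48) = 58.74^2.0833 = 4844 m/s

v ≈ 4.84 km/s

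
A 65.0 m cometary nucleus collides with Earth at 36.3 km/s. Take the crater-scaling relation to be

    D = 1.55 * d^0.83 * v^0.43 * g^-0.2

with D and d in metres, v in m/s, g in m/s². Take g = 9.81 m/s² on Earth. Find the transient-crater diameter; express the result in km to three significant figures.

D ≈ 2.87 km

In SI units: v = 36300 m/s.
d^0.83 = 65^0.83 = 31.97
v^0.43 = 36300^0.43 = 91.36
g^-0.2 = 9.81^-0.2 = 0.6334
D = 1.55 × 31.97 × 91.36 × 0.6334 = 2868 m
   = 2.868 km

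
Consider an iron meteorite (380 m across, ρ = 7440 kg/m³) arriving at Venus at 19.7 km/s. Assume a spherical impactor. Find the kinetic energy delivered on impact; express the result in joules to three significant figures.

E ≈ 4.15 × 10^19 J

v = 19700 m/s.
Mass m = (π/6) ρ d³ = (π/6) × 7440 × (380)³ = 2.138 × 10^11 kg
E = ½ m v² = 0.5 × 2.138 × 10^11 × (19700)² = 4.149 × 10^19 J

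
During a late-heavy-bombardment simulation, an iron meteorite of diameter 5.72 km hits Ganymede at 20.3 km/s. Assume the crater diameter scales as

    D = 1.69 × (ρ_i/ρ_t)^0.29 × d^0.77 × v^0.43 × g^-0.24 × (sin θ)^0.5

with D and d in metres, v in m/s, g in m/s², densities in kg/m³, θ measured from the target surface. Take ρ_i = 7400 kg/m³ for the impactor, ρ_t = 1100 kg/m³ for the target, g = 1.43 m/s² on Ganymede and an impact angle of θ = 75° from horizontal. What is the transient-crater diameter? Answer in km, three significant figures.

In SI units: d = 5720 m, v = 20300 m/s.
(ρ_i/ρ_t)^0.29 = (7400/1100)^0.29 = 1.738
d^0.77 = 5720^0.77 = 782.0
v^0.43 = 20300^0.43 = 71.16
g^-0.24 = 1.43^-0.24 = 0.9177
(sin 75°)^0.5 = 0.9659^0.5 = 0.9828
D = 1.69 × 1.738 × 782.0 × 71.16 × 0.9177 × 0.9828 = 1.474 × 10^5 m
   = 147.4 km

D ≈ 147 km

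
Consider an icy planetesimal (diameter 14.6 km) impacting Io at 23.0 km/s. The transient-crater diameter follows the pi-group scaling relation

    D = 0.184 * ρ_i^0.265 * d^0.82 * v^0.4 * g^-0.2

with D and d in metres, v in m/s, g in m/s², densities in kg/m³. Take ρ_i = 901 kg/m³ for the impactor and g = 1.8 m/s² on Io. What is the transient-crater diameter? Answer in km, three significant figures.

In SI units: d = 14600 m, v = 23000 m/s.
ρ_i^0.265 = 901^0.265 = 6.067
d^0.82 = 14600^0.82 = 2599
v^0.4 = 23000^0.4 = 55.55
g^-0.2 = 1.8^-0.2 = 0.8891
D = 0.184 × 6.067 × 2599 × 55.55 × 0.8891 = 1.433 × 10^5 m
   = 143.3 km

D ≈ 143 km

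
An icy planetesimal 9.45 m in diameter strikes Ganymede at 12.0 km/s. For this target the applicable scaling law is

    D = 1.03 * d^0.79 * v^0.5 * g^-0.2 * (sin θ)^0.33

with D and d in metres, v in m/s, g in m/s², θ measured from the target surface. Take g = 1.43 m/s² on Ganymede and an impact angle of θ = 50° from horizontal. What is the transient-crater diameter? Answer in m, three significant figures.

In SI units: v = 12000 m/s.
d^0.79 = 9.45^0.79 = 5.896
v^0.5 = 12000^0.5 = 109.5
g^-0.2 = 1.43^-0.2 = 0.9310
(sin 50°)^0.33 = 0.7660^0.33 = 0.9158
D = 1.03 × 5.896 × 109.5 × 0.9310 × 0.9158 = 567.0 m

D ≈ 567 m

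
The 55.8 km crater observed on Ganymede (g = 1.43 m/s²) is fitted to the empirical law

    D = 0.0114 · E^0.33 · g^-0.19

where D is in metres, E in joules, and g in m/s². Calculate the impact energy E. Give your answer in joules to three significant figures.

Rearranging: E = [D / (0.0114 · g^-0.19)]^(1/0.33).
D = 55800 m.
g^-0.19 = 1.43^-0.19 = 0.9343
D / (0.0114 × 0.9343) = 55800 / (0.01065) = 5.239 × 10^6
E = (5.239 × 10^6)^3.0303 = 2.298 × 10^20 J

E ≈ 2.30 × 10^20 J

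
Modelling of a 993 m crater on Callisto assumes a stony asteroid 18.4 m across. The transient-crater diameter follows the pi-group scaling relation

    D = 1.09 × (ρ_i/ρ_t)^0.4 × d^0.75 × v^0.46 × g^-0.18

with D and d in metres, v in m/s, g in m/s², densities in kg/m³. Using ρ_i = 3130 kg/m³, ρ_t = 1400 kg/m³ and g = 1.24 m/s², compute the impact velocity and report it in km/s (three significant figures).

Rearranging for v: v = [D / (1.09 · (3130/1400)^0.4 · 18.4^0.75 · 1.24^-0.18)]^(1/0.46).
(3130/1400)^0.4 = 1.380
18.4^0.75 = 8.884
1.24^-0.18 = 0.9620
Denominator = 1.09 × 1.380 × 8.884 × 0.9620 = 12.86
D / 12.86 = 993 / 12.86 = 77.22
v = 77.22^(1/0.46) = 77.22^2.1739 = 12698 m/s

v ≈ 12.7 km/s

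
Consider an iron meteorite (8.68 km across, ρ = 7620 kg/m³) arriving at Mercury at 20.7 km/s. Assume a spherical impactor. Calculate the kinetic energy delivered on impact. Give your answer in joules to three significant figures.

d = 8680 m; v = 20700 m/s.
Mass m = (π/6) ρ d³ = (π/6) × 7620 × (8680)³ = 2.609 × 10^15 kg
E = ½ m v² = 0.5 × 2.609 × 10^15 × (20700)² = 5.590 × 10^23 J

E ≈ 5.59 × 10^23 J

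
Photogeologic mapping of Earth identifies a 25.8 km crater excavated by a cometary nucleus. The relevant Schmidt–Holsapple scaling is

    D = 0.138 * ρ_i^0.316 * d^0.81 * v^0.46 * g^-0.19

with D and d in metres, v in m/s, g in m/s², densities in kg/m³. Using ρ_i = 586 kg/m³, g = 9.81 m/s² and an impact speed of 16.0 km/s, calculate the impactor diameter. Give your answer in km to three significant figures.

d ≈ 1.88 km

Rearranging for d: d = [D / (0.138 · 586^0.316 · 16000^0.46 · 9.81^-0.19)]^(1/0.81).
D = 25800 m.
586^0.316 = 7.493
16000^0.46 = 85.88
9.81^-0.19 = 0.6480
Denominator = 0.138 × 7.493 × 85.88 × 0.6480 = 57.54
D / 57.54 = 25800 / 57.54 = 448.4
d = 448.4^(1/0.81) = 448.4^1.2346 = 1878 m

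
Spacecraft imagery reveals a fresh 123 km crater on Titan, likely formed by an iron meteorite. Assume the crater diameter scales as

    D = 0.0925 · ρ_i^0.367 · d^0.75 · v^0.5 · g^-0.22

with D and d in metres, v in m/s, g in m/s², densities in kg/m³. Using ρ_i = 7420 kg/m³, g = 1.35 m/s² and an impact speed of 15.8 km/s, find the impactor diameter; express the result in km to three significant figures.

d ≈ 3.24 km

Rearranging for d: d = [D / (0.0925 · 7420^0.367 · 15800^0.5 · 1.35^-0.22)]^(1/0.75).
D = 123000 m.
7420^0.367 = 26.33
15800^0.5 = 125.7
1.35^-0.22 = 0.9361
Denominator = 0.0925 × 26.33 × 125.7 × 0.9361 = 286.6
D / 286.6 = 123000 / 286.6 = 429.2
d = 429.2^(1/0.75) = 429.2^1.3333 = 3237 m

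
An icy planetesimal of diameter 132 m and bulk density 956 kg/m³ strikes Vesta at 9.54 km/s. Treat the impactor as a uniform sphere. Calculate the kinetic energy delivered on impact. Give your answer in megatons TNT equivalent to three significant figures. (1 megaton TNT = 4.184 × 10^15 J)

E ≈ 12.5 Mt TNT

v = 9540 m/s.
Mass m = (π/6) ρ d³ = (π/6) × 956 × (132)³ = 1.151 × 10^9 kg
E = ½ m v² = 0.5 × 1.151 × 10^9 × (9540)² = 5.238 × 10^16 J
   = 5.238 × 10^16 / 4.184×10^15 = 12.52 Mt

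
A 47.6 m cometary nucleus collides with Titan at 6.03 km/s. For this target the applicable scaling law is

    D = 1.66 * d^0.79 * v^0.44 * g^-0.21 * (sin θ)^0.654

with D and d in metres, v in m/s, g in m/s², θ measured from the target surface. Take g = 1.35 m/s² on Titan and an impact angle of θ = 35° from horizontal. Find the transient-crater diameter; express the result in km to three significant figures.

In SI units: v = 6030 m/s.
d^0.79 = 47.6^0.79 = 21.15
v^0.44 = 6030^0.44 = 46.06
g^-0.21 = 1.35^-0.21 = 0.9389
(sin 35°)^0.654 = 0.5736^0.654 = 0.6952
D = 1.66 × 21.15 × 46.06 × 0.9389 × 0.6952 = 1056 m
   = 1.056 km

D ≈ 1.06 km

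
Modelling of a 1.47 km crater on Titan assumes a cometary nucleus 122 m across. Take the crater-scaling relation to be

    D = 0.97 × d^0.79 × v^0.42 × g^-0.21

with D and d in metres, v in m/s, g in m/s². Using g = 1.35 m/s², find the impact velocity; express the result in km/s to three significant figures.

v ≈ 5.17 km/s

Rearranging for v: v = [D / (0.97 · 122^0.79 · 1.35^-0.21)]^(1/0.42).
D = 1470 m.
122^0.79 = 44.49
1.35^-0.21 = 0.9389
Denominator = 0.97 × 44.49 × 0.9389 = 40.52
D / 40.52 = 1470 / 40.52 = 36.28
v = 36.28^(1/0.42) = 36.28^2.381 = 5171 m/s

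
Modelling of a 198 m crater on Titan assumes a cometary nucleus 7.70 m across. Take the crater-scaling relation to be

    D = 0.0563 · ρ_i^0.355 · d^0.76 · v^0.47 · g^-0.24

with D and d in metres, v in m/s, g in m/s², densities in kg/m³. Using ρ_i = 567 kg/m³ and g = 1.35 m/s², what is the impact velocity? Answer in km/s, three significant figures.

v ≈ 12.5 km/s

Rearranging for v: v = [D / (0.0563 · 567^0.355 · 7.7^0.76 · 1.35^-0.24)]^(1/0.47).
567^0.355 = 9.496
7.7^0.76 = 4.718
1.35^-0.24 = 0.9305
Denominator = 0.0563 × 9.496 × 4.718 × 0.9305 = 2.347
D / 2.347 = 198 / 2.347 = 84.36
v = 84.36^(1/0.47) = 84.36^2.1277 = 12538 m/s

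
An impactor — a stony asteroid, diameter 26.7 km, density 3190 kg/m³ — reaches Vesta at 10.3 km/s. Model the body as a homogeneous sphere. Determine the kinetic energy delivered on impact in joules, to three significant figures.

d = 26700 m; v = 10300 m/s.
Mass m = (π/6) ρ d³ = (π/6) × 3190 × (26700)³ = 3.179 × 10^16 kg
E = ½ m v² = 0.5 × 3.179 × 10^16 × (10300)² = 1.686 × 10^24 J

E ≈ 1.69 × 10^24 J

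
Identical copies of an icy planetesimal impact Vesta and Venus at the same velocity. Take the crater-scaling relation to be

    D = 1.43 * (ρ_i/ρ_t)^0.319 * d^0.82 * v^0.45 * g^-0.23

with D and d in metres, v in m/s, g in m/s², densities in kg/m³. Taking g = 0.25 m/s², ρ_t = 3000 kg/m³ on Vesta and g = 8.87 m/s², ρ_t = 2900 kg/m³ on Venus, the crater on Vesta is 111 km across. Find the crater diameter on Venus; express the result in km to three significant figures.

The impactor-only factors (d, v, ρ_i) cancel in the ratio, leaving D_Venus/D_Vesta = (g_Venus/g_Vesta)^-0.23 · (ρ_t,Vesta/ρ_t,Venus)^0.319.
(8.87/0.25)^-0.23 = 35.48^-0.23 = 0.4401
(3000/2900)^0.319 = 1.034^0.319 = 1.011
Ratio = 0.4401 × 1.011 = 0.4449
D_Venus = 0.4449 × 111 km = 49.4 km

D ≈ 49.4 km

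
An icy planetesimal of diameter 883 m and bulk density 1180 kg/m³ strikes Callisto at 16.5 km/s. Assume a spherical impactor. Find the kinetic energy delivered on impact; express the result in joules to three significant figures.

v = 16500 m/s.
Mass m = (π/6) ρ d³ = (π/6) × 1180 × (883)³ = 4.254 × 10^11 kg
E = ½ m v² = 0.5 × 4.254 × 10^11 × (16500)² = 5.791 × 10^19 J

E ≈ 5.79 × 10^19 J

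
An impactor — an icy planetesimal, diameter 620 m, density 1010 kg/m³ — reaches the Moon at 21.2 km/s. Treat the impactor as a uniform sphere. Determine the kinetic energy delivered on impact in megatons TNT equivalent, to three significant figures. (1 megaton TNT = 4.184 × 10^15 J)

E ≈ 6770 Mt TNT

v = 21200 m/s.
Mass m = (π/6) ρ d³ = (π/6) × 1010 × (620)³ = 1.260 × 10^11 kg
E = ½ m v² = 0.5 × 1.260 × 10^11 × (21200)² = 2.831 × 10^19 J
   = 2.831 × 10^19 / 4.184×10^15 = 6766 Mt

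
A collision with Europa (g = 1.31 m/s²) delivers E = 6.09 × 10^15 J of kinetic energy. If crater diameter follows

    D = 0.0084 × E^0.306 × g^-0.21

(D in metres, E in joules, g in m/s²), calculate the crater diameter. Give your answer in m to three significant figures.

D ≈ 537 m

E^0.306 = (6.09 × 10^15)^0.306 = 6.762 × 10^4
g^-0.21 = 1.31^-0.21 = 0.9449
D = 0.0084 × 6.762 × 10^4 × 0.9449 = 536.7 m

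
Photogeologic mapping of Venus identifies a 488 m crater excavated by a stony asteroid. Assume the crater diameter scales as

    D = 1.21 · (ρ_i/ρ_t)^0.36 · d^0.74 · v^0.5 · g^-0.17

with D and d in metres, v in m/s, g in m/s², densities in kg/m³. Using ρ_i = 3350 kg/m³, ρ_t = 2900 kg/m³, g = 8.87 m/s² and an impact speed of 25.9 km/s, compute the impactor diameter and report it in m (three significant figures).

d ≈ 5.33 m

Rearranging for d: d = [D / (1.21 · (3350/2900)^0.36 · 25900^0.5 · 8.87^-0.17)]^(1/0.74).
(3350/2900)^0.36 = 1.053
25900^0.5 = 160.9
8.87^-0.17 = 0.6900
Denominator = 1.21 × 1.053 × 160.9 × 0.6900 = 141.5
D / 141.5 = 488 / 141.5 = 3.449
d = 3.449^(1/0.74) = 3.449^1.3514 = 5.329 m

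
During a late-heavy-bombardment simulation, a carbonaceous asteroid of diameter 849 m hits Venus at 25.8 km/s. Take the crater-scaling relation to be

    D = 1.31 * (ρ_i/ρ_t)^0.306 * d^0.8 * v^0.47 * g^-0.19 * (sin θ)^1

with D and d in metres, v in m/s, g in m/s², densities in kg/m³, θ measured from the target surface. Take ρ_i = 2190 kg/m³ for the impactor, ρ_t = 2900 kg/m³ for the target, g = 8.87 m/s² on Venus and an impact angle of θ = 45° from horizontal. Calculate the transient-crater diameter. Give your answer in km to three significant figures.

In SI units: v = 25800 m/s.
(ρ_i/ρ_t)^0.306 = (2190/2900)^0.306 = 0.9177
d^0.8 = 849^0.8 = 220.4
v^0.47 = 25800^0.47 = 118.4
g^-0.19 = 8.87^-0.19 = 0.6605
(sin 45°)^1 = 0.7071^1 = 0.7071
D = 1.31 × 0.9177 × 220.4 × 118.4 × 0.6605 × 0.7071 = 14652 m
   = 14.65 km

D ≈ 14.7 km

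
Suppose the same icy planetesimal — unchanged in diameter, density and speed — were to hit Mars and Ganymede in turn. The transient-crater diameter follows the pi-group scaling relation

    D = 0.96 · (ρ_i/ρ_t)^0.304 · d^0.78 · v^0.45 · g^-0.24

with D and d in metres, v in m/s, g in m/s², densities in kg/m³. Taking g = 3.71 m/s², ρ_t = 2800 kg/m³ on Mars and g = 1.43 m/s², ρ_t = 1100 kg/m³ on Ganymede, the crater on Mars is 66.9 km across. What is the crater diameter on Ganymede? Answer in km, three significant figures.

The impactor-only factors (d, v, ρ_i) cancel in the ratio, leaving D_Ganymede/D_Mars = (g_Ganymede/g_Mars)^-0.24 · (ρ_t,Mars/ρ_t,Ganymede)^0.304.
(1.43/3.71)^-0.24 = 0.3854^-0.24 = 1.257
(2800/1100)^0.304 = 2.545^0.304 = 1.328
Ratio = 1.257 × 1.328 = 1.669
D_Ganymede = 1.669 × 66.9 km = 112 km

D ≈ 112 km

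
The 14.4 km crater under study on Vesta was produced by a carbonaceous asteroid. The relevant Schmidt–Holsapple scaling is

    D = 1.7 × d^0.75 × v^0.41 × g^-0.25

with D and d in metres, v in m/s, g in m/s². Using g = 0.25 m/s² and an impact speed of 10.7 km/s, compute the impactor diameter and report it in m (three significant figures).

Rearranging for d: d = [D / (1.7 · 10700^0.41 · 0.25^-0.25)]^(1/0.75).
D = 14400 m.
10700^0.41 = 44.88
0.25^-0.25 = 1.414
Denominator = 1.7 × 44.88 × 1.414 = 107.9
D / 107.9 = 14400 / 107.9 = 133.5
d = 133.5^(1/0.75) = 133.5^1.3333 = 682.2 m

d ≈ 682 m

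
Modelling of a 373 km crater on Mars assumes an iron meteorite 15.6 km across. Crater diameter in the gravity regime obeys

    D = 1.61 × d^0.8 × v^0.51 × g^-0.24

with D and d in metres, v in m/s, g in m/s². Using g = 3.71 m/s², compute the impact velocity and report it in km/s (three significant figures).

Rearranging for v: v = [D / (1.61 · 15600^0.8 · 3.71^-0.24)]^(1/0.51).
D = 373000 m.
15600^0.8 = 2262
3.71^-0.24 = 0.7300
Denominator = 1.61 × 2262 × 0.7300 = 2659
D / 2659 = 373000 / 2659 = 140.3
v = 140.3^(1/0.51) = 140.3^1.9608 = 16216 m/s

v ≈ 16.2 km/s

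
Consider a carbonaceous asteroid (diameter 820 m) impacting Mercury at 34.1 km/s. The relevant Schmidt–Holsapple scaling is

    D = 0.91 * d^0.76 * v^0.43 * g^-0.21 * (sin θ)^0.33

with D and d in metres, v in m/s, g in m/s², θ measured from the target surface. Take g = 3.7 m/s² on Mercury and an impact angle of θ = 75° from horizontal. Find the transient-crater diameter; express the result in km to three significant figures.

D ≈ 9.96 km

In SI units: v = 34100 m/s.
d^0.76 = 820^0.76 = 163.9
v^0.43 = 34100^0.43 = 88.94
g^-0.21 = 3.7^-0.21 = 0.7598
(sin 75°)^0.33 = 0.9659^0.33 = 0.9886
D = 0.91 × 163.9 × 88.94 × 0.7598 × 0.9886 = 9964 m
   = 9.964 km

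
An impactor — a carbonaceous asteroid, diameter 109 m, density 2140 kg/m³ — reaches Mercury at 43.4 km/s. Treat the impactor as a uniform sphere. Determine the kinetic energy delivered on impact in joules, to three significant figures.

v = 43400 m/s.
Mass m = (π/6) ρ d³ = (π/6) × 2140 × (109)³ = 1.451 × 10^9 kg
E = ½ m v² = 0.5 × 1.451 × 10^9 × (43400)² = 1.367 × 10^18 J

E ≈ 1.37 × 10^18 J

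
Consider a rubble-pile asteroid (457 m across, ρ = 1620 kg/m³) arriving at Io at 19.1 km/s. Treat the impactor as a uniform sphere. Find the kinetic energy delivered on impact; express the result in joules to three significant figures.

v = 19100 m/s.
Mass m = (π/6) ρ d³ = (π/6) × 1620 × (457)³ = 8.096 × 10^10 kg
E = ½ m v² = 0.5 × 8.096 × 10^10 × (19100)² = 1.477 × 10^19 J

E ≈ 1.48 × 10^19 J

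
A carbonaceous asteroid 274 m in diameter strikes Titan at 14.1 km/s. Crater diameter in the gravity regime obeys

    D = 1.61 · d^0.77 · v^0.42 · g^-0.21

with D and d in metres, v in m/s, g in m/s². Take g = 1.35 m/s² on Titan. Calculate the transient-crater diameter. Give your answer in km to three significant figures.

D ≈ 6.30 km

In SI units: v = 14100 m/s.
d^0.77 = 274^0.77 = 75.35
v^0.42 = 14100^0.42 = 55.29
g^-0.21 = 1.35^-0.21 = 0.9389
D = 1.61 × 75.35 × 55.29 × 0.9389 = 6298 m
   = 6.298 km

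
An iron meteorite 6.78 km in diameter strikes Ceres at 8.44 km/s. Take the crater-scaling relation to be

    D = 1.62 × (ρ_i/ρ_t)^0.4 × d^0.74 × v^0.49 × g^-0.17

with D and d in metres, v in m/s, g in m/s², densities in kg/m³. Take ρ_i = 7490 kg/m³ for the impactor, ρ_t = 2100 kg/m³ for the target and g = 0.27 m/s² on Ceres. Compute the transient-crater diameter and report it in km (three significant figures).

In SI units: d = 6780 m, v = 8440 m/s.
(ρ_i/ρ_t)^0.4 = (7490/2100)^0.4 = 1.663
d^0.74 = 6780^0.74 = 684.1
v^0.49 = 8440^0.49 = 83.93
g^-0.17 = 0.27^-0.17 = 1.249
D = 1.62 × 1.663 × 684.1 × 83.93 × 1.249 = 1.932 × 10^5 m
   = 193.2 km

D ≈ 193 km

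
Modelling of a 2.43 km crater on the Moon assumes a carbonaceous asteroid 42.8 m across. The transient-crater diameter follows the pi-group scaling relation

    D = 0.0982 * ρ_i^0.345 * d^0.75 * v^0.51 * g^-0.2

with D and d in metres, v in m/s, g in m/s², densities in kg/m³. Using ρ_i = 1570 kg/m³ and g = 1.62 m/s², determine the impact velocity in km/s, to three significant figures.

Rearranging for v: v = [D / (0.0982 · 1570^0.345 · 42.8^0.75 · 1.62^-0.2)]^(1/0.51).
D = 2430 m.
1570^0.345 = 12.66
42.8^0.75 = 16.73
1.62^-0.2 = 0.9080
Denominator = 0.0982 × 12.66 × 16.73 × 0.9080 = 18.89
D / 18.89 = 2430 / 18.89 = 128.6
v = 128.6^(1/0.51) = 128.6^1.9608 = 13671 m/s

v ≈ 13.7 km/s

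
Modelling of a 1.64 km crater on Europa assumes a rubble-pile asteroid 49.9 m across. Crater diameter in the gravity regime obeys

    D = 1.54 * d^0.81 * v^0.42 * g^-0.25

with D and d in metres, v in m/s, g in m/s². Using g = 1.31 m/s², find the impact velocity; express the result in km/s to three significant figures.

v ≈ 10.1 km/s

Rearranging for v: v = [D / (1.54 · 49.9^0.81 · 1.31^-0.25)]^(1/0.42).
D = 1640 m.
49.9^0.81 = 23.74
1.31^-0.25 = 0.9347
Denominator = 1.54 × 23.74 × 0.9347 = 34.17
D / 34.17 = 1640 / 34.17 = 48.00
v = 48.00^(1/0.42) = 48.00^2.381 = 10070 m/s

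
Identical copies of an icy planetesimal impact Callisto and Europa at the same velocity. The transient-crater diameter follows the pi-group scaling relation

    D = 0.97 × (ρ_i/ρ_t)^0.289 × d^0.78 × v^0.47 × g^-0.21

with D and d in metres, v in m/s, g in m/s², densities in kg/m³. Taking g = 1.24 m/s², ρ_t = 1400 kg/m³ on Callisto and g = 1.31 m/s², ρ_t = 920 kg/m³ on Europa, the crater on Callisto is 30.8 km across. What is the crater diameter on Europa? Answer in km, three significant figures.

The impactor-only factors (d, v, ρ_i) cancel in the ratio, leaving D_Europa/D_Callisto = (g_Europa/g_Callisto)^-0.21 · (ρ_t,Callisto/ρ_t,Europa)^0.289.
(1.31/1.24)^-0.21 = 1.056^-0.21 = 0.9886
(1400/920)^0.289 = 1.522^0.289 = 1.129
Ratio = 0.9886 × 1.129 = 1.116
D_Europa = 1.116 × 30.8 km = 34.4 km

D ≈ 34.4 km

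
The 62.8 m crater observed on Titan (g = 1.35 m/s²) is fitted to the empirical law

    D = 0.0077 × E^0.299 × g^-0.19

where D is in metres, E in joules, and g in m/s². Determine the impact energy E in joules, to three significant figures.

E ≈ 1.46 × 10^13 J

Rearranging: E = [D / (0.0077 · g^-0.19)]^(1/0.299).
g^-0.19 = 1.35^-0.19 = 0.9446
D / (0.0077 × 0.9446) = 62.8 / (7.273 × 10^-3) = 8.635 × 10^3
E = (8.635 × 10^3)^3.3445 = 1.462 × 10^13 J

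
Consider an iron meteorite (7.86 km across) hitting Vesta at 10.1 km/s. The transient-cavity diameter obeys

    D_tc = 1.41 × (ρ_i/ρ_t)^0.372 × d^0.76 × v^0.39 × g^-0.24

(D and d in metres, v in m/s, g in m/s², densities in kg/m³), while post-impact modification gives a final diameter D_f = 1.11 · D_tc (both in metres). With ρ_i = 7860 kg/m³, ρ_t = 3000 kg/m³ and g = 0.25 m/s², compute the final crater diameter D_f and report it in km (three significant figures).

In SI: d = 7860 m, v = 10100 m/s.
(ρ_i/ρ_t)^0.372 = (7860/3000)^0.372 = 1.431
d^0.76 = 7860^0.76 = 913.1
v^0.39 = 10100^0.39 = 36.45
g^-0.24 = 0.25^-0.24 = 1.395
D_tc = 1.41 × 1.431 × 913.1 × 36.45 × 1.395 = 93680 m
D_f = 1.11 × 93680 = 1.040 × 10^5 m
     = 104.0 km

D_f ≈ 104 km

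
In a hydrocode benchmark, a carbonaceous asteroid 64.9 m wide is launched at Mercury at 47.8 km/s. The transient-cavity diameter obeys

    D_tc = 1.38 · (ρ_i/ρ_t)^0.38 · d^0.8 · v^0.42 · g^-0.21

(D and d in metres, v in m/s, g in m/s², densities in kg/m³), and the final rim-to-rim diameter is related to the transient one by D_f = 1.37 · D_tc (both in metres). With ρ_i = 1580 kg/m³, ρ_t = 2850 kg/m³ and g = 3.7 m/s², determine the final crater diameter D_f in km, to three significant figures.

v = 47800 m/s.
(ρ_i/ρ_t)^0.38 = (1580/2850)^0.38 = 0.7992
d^0.8 = 64.9^0.8 = 28.17
v^0.42 = 47800^0.42 = 92.33
g^-0.21 = 3.7^-0.21 = 0.7598
D_tc = 1.38 × 0.7992 × 28.17 × 92.33 × 0.7598 = 2180 m
D_f = 1.37 × 2180 = 2987 m
     = 2.987 km

D_f ≈ 2.99 km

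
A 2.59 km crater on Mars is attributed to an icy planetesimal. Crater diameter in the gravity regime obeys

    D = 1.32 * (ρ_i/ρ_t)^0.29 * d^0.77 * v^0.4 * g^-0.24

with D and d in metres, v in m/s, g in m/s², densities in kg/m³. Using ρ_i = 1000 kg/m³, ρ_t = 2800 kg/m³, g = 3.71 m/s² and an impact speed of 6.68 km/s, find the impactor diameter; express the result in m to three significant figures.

Rearranging for d: d = [D / (1.32 · (1000/2800)^0.29 · 6680^0.4 · 3.71^-0.24)]^(1/0.77).
D = 2590 m.
(1000/2800)^0.29 = 0.7419
6680^0.4 = 33.88
3.71^-0.24 = 0.7300
Denominator = 1.32 × 0.7419 × 33.88 × 0.7300 = 24.22
D / 24.22 = 2590 / 24.22 = 106.9
d = 106.9^(1/0.77) = 106.9^1.2987 = 431.6 m

d ≈ 432 m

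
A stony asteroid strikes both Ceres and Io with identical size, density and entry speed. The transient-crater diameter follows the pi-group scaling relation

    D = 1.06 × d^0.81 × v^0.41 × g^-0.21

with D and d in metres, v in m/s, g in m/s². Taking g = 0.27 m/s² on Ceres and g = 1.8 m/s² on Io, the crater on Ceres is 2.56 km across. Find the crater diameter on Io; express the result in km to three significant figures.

D ≈ 1.72 km

All impactor-dependent factors cancel in the ratio, leaving D_Io/D_Ceres = (g_Io/g_Ceres)^-0.21.
(1.8/0.27)^-0.21 = 6.667^-0.21 = 0.6714
D_Io = 0.6714 × 2.56 km = 1.72 km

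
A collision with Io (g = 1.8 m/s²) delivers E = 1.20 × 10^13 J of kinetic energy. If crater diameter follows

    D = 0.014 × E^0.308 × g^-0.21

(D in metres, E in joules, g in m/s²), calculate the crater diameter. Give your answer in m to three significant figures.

D ≈ 132 m

E^0.308 = (1.20 × 10^13)^0.308 = 1.068 × 10^4
g^-0.21 = 1.8^-0.21 = 0.8839
D = 0.014 × 1.068 × 10^4 × 0.8839 = 132.2 m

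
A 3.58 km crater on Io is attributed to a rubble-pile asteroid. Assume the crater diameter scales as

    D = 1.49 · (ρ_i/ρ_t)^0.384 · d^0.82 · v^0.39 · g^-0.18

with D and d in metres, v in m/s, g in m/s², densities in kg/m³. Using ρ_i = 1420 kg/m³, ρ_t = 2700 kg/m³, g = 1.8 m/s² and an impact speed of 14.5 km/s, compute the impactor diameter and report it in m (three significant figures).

d ≈ 214 m

Rearranging for d: d = [D / (1.49 · (1420/2700)^0.384 · 14500^0.39 · 1.8^-0.18)]^(1/0.82).
D = 3580 m.
(1420/2700)^0.384 = 0.7813
14500^0.39 = 41.97
1.8^-0.18 = 0.8996
Denominator = 1.49 × 0.7813 × 41.97 × 0.8996 = 43.95
D / 43.95 = 3580 / 43.95 = 81.46
d = 81.46^(1/0.82) = 81.46^1.2195 = 214.0 m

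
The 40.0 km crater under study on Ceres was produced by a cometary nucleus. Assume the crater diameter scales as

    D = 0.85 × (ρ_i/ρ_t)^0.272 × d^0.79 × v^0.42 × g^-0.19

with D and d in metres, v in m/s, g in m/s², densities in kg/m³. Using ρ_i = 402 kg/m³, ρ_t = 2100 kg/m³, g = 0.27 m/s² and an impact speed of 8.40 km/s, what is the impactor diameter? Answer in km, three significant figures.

Rearranging for d: d = [D / (0.85 · (402/2100)^0.272 · 8400^0.42 · 0.27^-0.19)]^(1/0.79).
D = 40000 m.
(402/2100)^0.272 = 0.6378
8400^0.42 = 44.48
0.27^-0.19 = 1.282
Denominator = 0.85 × 0.6378 × 44.48 × 1.282 = 30.91
D / 30.91 = 40000 / 30.91 = 1294
d = 1294^(1/0.79) = 1294^1.2658 = 8691 m

d ≈ 8.69 km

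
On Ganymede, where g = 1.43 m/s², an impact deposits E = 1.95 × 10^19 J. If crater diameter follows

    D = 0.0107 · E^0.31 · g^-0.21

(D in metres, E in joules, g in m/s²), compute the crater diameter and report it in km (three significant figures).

E^0.31 = (1.95 × 10^19)^0.31 = 9.548 × 10^5
g^-0.21 = 1.43^-0.21 = 0.9276
D = 0.0107 × 9.548 × 10^5 × 0.9276 = 9477 m
   = 9.477 km

D ≈ 9.48 km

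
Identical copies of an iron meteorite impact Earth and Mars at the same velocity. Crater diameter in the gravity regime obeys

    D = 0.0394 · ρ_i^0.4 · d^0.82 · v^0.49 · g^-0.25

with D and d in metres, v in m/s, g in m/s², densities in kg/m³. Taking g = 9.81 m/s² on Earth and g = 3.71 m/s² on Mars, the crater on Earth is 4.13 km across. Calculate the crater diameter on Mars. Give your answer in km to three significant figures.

D ≈ 5.27 km

All impactor-dependent factors cancel in the ratio, leaving D_Mars/D_Earth = (g_Mars/g_Earth)^-0.25.
(3.71/9.81)^-0.25 = 0.3782^-0.25 = 1.275
D_Mars = 1.275 × 4.13 km = 5.27 km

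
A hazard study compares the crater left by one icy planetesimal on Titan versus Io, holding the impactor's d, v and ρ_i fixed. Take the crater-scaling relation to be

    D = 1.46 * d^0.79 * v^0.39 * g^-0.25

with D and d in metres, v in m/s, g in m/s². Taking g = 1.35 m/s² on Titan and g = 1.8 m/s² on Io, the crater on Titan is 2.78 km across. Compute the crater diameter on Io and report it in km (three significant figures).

All impactor-dependent factors cancel in the ratio, leaving D_Io/D_Titan = (g_Io/g_Titan)^-0.25.
(1.8/1.35)^-0.25 = 1.333^-0.25 = 0.9307
D_Io = 0.9307 × 2.78 km = 2.59 km

D ≈ 2.59 km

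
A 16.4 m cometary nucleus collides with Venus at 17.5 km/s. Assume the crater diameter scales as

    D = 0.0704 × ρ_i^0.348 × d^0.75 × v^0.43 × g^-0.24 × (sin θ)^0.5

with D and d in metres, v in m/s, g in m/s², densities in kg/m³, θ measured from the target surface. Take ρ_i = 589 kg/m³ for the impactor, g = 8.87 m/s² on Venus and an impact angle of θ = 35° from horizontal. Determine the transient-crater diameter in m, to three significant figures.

D ≈ 158 m

In SI units: v = 17500 m/s.
ρ_i^0.348 = 589^0.348 = 9.204
d^0.75 = 16.4^0.75 = 8.150
v^0.43 = 17500^0.43 = 66.76
g^-0.24 = 8.87^-0.24 = 0.5922
(sin 35°)^0.5 = 0.5736^0.5 = 0.7574
D = 0.0704 × 9.204 × 8.150 × 66.76 × 0.5922 × 0.7574 = 158.1 m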